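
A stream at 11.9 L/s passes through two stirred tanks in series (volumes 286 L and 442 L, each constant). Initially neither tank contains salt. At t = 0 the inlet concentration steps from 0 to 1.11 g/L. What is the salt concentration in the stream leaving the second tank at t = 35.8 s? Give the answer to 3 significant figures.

Each tank obeys Vᵢ dCᵢ/dt = Q(Cᵢ₋₁ − Cᵢ), so τᵢ = Vᵢ/Q.
τ₁ = 286/11.9 = 24.034 s; τ₂ = 442/11.9 = 37.143 s.
Solving the cascade with C₁(0)=C₂(0)=0 gives C₂(t) = C_in[1 − (τ₁ e^(−t/τ₁) − τ₂ e^(−t/τ₂))/(τ₁ − τ₂)].
At t = 35.8: e^(−t/τ₁) = 0.22547, e^(−t/τ₂) = 0.38142.
C₂ = 1.11·[1 − (24.034·0.22547 − 37.143·0.38142)/(-13.109)] = 1.11·0.33266 = 0.36925 g/L.

0.369 g/L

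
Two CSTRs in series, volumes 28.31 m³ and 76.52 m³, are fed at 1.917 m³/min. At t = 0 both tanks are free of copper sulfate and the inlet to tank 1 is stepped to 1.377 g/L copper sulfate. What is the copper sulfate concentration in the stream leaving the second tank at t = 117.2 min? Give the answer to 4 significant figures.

1.261 g/L

Each tank obeys Vᵢ dCᵢ/dt = Q(Cᵢ₋₁ − Cᵢ), so τᵢ = Vᵢ/Q.
τ₁ = 28.31/1.917 = 14.7679 min; τ₂ = 76.52/1.917 = 39.9165 min.
Tank 1: C₁ = C_in(1 − e^(−t/τ₁)). Tank 2 (τ₁ ≠ τ₂): C₂ = C_in[1 − (τ₁ e^(−t/τ₁) − τ₂ e^(−t/τ₂))/(τ₁ − τ₂)].
At t = 117.2: e^(−t/τ₁) = 0.000357581, e^(−t/τ₂) = 0.0530709.
C₂ = 1.377·[1 − (14.7679·0.000357581 − 39.9165·0.0530709)/(-25.1487)] = 1.377·0.915975 = 1.26130 g/L.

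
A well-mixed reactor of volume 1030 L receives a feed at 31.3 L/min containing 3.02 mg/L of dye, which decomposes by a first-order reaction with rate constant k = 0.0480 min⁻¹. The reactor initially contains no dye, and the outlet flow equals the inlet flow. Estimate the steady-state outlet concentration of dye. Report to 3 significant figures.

V dC/dt = Q(C_in − C) − k V C.
At steady state: 0 = Q C_in − (Q + kV) C_ss, so C_ss = Q C_in/(Q + kV).
C_ss = 31.3·3.02/(31.3 + 0.0480·1030) = 94.526/80.740 = 1.1707 mg/L.

1.17 mg/L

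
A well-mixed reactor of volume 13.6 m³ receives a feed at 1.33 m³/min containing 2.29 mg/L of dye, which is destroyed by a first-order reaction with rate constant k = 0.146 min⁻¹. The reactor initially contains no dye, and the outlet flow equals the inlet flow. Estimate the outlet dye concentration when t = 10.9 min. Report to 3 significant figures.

Accumulation = in − out − consumed: V dC/dt = Q C_in − Q C − k V C.
This is linear with rate a = Q/V + k = 0.24379 min⁻¹.
C_ss = Q C_in/(Q + kV) = 0.91860 mg/L; C(t) = C_ss + (C₀ − C_ss) e^(−a t).
C(10.9) = 0.91860 + (-0.91860)·e^(−0.24379·10.9) = 0.91860 + (-0.91860)·0.070133 = 0.85417 mg/L.

0.854 mg/L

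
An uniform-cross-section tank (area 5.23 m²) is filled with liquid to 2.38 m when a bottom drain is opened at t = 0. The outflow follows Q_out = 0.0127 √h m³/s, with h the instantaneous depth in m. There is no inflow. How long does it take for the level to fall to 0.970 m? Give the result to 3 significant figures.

459 s

With no inflow, A dh/dt = −0.0127 √h.
∫ h^(−1/2) dh = −(0.0127/A) ∫ dt, giving 2√h = 2√h₀ − (0.0127/A) t.
t = 2A(√h₀ − √h)/0.0127 = 2·5.23·(√2.38 − √0.970)/0.0127
  = 10.460 × (1.5427 − 0.98489) / 0.0127 = 459.45 s.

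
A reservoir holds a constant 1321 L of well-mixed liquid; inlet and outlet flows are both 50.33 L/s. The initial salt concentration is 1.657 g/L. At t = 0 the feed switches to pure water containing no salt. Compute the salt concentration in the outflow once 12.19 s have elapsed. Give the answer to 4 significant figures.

Species balance on the tank: V dC/dt = Q(C_in − C).
Time constant τ = V/Q = 1321/50.33 = 26.2468 s.
This is linear first-order; C(t) = C_in + (C₀ − C_in) e^(−t/τ).
C(12.19) = 0 + (1.657 − 0)·e^(−12.19/26.2468) = 0 + (1.65700)·0.628488 = 1.04140 g/L.

1.041 g/L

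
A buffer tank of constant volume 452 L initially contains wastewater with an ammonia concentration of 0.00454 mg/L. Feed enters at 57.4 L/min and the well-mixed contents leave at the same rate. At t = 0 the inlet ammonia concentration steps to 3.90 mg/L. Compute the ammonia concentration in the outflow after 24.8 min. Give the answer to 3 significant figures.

Accumulation = in − out for the solute gives V dC/dt = Q(C_in − C).
Time constant τ = V/Q = 452/57.4 = 7.8746 min.
This is linear first-order; C(t) = C_in + (C₀ − C_in) e^(−t/τ).
C(24.8) = 3.90 + (0.00454 − 3.90)·e^(−24.8/7.8746) = 3.90 + (-3.8955)·0.042879 = 3.7330 mg/L.

3.73 mg/L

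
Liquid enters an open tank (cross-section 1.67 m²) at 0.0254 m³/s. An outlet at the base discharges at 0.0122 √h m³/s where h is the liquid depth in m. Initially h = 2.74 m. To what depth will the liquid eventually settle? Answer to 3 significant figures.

4.33 m

Level balance: A dh/dt = 0.0254 − 0.0122 √h. Setting dh/dt = 0:
Q_in = 0.0122 √h_ss ⇒ √h_ss = 0.0254/0.0122 = 2.0820.
h_ss = 2.0820² = 4.3346 m. (Since h₀ = 2.74 m < h_ss, the level will rise toward this value.)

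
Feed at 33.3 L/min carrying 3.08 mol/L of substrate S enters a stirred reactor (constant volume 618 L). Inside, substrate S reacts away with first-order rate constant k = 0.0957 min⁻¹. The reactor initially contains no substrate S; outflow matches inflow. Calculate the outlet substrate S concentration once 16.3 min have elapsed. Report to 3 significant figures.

1.01 mol/L

Accumulation = in − out − consumed: V dC/dt = Q C_in − Q C − k V C.
This is linear with rate a = Q/V + k = 0.14958 min⁻¹.
C_ss = Q C_in/(Q + kV) = 1.1095 mol/L; C(t) = C_ss + (C₀ − C_ss) e^(−a t).
C(16.3) = 1.1095 + (-1.1095)·e^(−0.14958·16.3) = 1.1095 + (-1.1095)·0.087317 = 1.0126 mol/L.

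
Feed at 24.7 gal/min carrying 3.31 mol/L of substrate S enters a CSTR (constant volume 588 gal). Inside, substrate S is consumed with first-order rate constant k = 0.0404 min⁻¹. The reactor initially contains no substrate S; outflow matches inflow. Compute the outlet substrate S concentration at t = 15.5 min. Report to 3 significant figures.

Species balance: V dC/dt = Q C_in − Q C − k V C.
This is linear with rate a = Q/V + k = 0.082407 min⁻¹.
C_ss = Q C_in/(Q + kV) = 1.6873 mol/L; C(t) = C_ss + (C₀ − C_ss) e^(−a t).
C(15.5) = 1.6873 + (-1.6873)·e^(−0.082407·15.5) = 1.6873 + (-1.6873)·0.27879 = 1.2169 mol/L.

1.22 mol/L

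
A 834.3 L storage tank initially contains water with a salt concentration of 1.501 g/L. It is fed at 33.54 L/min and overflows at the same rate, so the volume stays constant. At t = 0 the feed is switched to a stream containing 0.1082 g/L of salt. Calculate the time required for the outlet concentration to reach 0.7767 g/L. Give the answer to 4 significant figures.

18.26 min

Species balance: V dC/dt = Q(C_in − C) ⇒ τ = V/Q = 24.8748 min.
C(t) = C_in + (C₀ − C_in) e^(−t/τ). Set C = 0.7767 and solve for t:
e^(−t/τ) = (C − C_in)/(C₀ − C_in) = (0.7767 − 0.1082)/(1.501 − 0.1082) = 0.479968
t = −τ ln(…) = 24.8748 × 0.734035 = 18.2590 min.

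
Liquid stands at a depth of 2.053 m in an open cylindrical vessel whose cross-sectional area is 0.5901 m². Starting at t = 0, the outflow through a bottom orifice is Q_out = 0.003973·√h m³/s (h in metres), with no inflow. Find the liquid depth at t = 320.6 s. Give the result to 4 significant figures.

0.1250 m

Mass balance (ρ constant): A dh/dt = −0.003973 √h.
This is separable: 2 d(√h)/dt = −0.003973/A, so √h = √h₀ − (0.003973/(2A)) t.
√h = √2.053 − 0.003973·320.6/(2·0.5901) = 1.43283 − 1.07926 = 0.353568.
h = 0.353568² = 0.125011 m.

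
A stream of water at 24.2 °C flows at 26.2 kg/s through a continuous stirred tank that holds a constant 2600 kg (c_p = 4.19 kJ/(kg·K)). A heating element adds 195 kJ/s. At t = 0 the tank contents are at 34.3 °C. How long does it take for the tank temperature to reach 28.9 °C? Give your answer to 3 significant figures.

M c_p dT/dt = ṁ c_p (T_in − T) + Q̇.
τ = M/ṁ = 99.237 s; T_ss = T_in + Q̇/(ṁ c_p) = 25.976 °C.
T(t) = T_ss + (T₀ − T_ss) e^(−t/τ). Set T = 28.9:
e^(−t/τ) = (28.9 − 25.976)/(34.3 − 25.976) = 0.35125
t = −99.237 · ln(0.35125) = 103.83 s.

104 s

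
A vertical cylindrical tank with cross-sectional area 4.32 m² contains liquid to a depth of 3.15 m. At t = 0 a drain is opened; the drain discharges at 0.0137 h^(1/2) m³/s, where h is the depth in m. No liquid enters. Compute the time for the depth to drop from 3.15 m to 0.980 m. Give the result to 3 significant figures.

495 s

A dh/dt = −Q_out = −0.0137 √h.
∫ h^(−1/2) dh = −(0.0137/A) ∫ dt, giving 2√h = 2√h₀ − (0.0137/A) t.
t = 2A(√h₀ − √h)/0.0137 = 2·4.32·(√3.15 − √0.980)/0.0137
  = 8.6400 × (1.7748 − 0.98995) / 0.0137 = 494.99 s.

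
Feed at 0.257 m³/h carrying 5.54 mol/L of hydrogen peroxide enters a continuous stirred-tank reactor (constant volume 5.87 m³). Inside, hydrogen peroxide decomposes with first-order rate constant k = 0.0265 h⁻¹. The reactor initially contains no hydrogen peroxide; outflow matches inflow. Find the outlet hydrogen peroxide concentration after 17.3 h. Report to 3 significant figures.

Species balance: V dC/dt = Q C_in − Q C − k V C.
This is linear with rate a = Q/V + k = 0.070282 h⁻¹.
C_ss = Q C_in/(Q + kV) = 3.4511 mol/L; C(t) = C_ss + (C₀ − C_ss) e^(−a t).
C(17.3) = 3.4511 + (-3.4511)·e^(−0.070282·17.3) = 3.4511 + (-3.4511)·0.29645 = 2.4280 mol/L.

2.43 mol/L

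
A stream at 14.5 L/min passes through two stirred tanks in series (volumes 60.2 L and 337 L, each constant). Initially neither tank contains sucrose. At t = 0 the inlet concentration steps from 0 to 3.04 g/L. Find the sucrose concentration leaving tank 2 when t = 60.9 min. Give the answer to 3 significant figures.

2.77 g/L

Each tank obeys Vᵢ dCᵢ/dt = Q(Cᵢ₋₁ − Cᵢ), so τᵢ = Vᵢ/Q.
τ₁ = 60.2/14.5 = 4.1517 min; τ₂ = 337/14.5 = 23.241 min.
Tank 1: C₁ = C_in(1 − e^(−t/τ₁)). Tank 2 (τ₁ ≠ τ₂): C₂ = C_in[1 − (τ₁ e^(−t/τ₁) − τ₂ e^(−t/τ₂))/(τ₁ − τ₂)].
At t = 60.9: e^(−t/τ₁) = 4.2609e-07, e^(−t/τ₂) = 0.072779.
C₂ = 3.04·[1 − (4.1517·4.2609e-07 − 23.241·0.072779)/(-19.090)] = 3.04·0.91139 = 2.7706 g/L.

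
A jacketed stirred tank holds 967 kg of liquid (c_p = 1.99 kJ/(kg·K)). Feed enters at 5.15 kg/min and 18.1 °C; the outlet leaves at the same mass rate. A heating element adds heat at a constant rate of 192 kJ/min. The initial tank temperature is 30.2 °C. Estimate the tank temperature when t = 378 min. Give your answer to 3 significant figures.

M c_p dT/dt = ṁ c_p (T_in − T) + Q̇.
τ = M/ṁ = 187.77 min; T_ss = T_in + Q̇/(ṁ c_p) = 18.1 + 192/(5.15·1.99) = 36.834 °C.
Solution: T(t) = T_ss + (T₀ − T_ss) e^(−t/τ).
T(378) = 36.834 + (-6.6344)·e^(−378/187.77) = 36.834 + (-6.6344)·0.13357 = 35.948 °C.

35.9 °C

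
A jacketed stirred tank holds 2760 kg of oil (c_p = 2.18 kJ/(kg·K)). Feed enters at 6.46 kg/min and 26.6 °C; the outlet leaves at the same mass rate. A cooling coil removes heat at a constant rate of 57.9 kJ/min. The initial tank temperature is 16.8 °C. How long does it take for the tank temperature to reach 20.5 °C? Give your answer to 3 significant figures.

Energy balance: M c_p dT/dt = ṁ c_p (T_in − T) − 57.9.
τ = M/ṁ = 427.24 min; T_ss = T_in − Q̇/(ṁ c_p) = 22.489 °C.
T(t) = T_ss + (T₀ − T_ss) e^(−t/τ). Set T = 20.5:
e^(−t/τ) = (20.5 − 22.489)/(16.8 − 22.489) = 0.34958
t = −427.24 · ln(0.34958) = 449.05 min.

449 min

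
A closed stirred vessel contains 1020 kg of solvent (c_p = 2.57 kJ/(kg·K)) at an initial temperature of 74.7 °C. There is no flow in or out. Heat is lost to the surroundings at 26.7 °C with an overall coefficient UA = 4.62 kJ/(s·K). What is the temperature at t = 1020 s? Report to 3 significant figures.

34.7 °C

First-law balance (no shaft work): M c_p dT/dt = −UA(T − T_amb).
dT/dt = (T_ss − T)/τ with T_ss = T_amb = 26.700 °C, τ = M c_p/UA = 1020·2.57/4.62 = 567.40 s.
Integrating: T(t) = T_ss + (T₀ − T_ss) e^(−t/τ).
T(1020) = 26.700 + (48.000)·0.16569 = 34.653 °C.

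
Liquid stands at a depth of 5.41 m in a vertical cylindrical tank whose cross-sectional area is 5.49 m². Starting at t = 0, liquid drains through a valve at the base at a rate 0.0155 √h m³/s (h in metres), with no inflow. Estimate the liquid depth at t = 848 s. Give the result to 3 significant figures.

1.27 m

A dh/dt = −Q_out = −0.0155 √h.
This is separable: 2 d(√h)/dt = −0.0155/A, so √h = √h₀ − (0.0155/(2A)) t.
√h = √5.41 − 0.0155·848/(2·5.49) = 2.3259 − 1.1971 = 1.1289.
h = 1.1289² = 1.2743 m.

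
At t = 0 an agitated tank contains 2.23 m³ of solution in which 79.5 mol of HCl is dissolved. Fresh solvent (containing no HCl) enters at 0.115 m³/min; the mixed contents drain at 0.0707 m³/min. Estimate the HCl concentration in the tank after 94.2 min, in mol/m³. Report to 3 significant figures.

2.31 mol/m³

Total volume: dV/dt = Q_in − Q_out = 0.044300 m³/min, so V(t) = 2.23 + 0.044300 t and V(94.2) = 6.4031 m³.
Solute balance: dm/dt = 0 − Q_out C = −Q_out m/V(t).
dm/m = −Q_out dt/(V₀ + 0.044300 t); integrating gives ln(m/m₀) = −(Q_out/(Q_in−Q_out)) ln(V/V₀).
m = m₀ (V₀/V)^(Q_out/(Q_in−Q_out)) = 79.5 × (2.23/6.4031)^(1.5959) = 14.767 mol.
C = m/V = 14.767/6.4031 = 2.3063 mol/m³.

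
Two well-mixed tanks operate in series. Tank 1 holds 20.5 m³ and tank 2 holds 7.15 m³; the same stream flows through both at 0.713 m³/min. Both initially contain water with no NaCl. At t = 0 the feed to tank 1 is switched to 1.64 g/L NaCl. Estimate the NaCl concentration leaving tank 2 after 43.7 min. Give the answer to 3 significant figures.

1.10 g/L

Each tank obeys Vᵢ dCᵢ/dt = Q(Cᵢ₋₁ − Cᵢ), so τᵢ = Vᵢ/Q.
τ₁ = 20.5/0.713 = 28.752 min; τ₂ = 7.15/0.713 = 10.028 min.
Solving the cascade with C₁(0)=C₂(0)=0 gives C₂(t) = C_in[1 − (τ₁ e^(−t/τ₁) − τ₂ e^(−t/τ₂))/(τ₁ − τ₂)].
At t = 43.7: e^(−t/τ₁) = 0.21873, e^(−t/τ₂) = 0.012807.
C₂ = 1.64·[1 − (28.752·0.21873 − 10.028·0.012807)/(18.724)] = 1.64·0.67098 = 1.1004 g/L.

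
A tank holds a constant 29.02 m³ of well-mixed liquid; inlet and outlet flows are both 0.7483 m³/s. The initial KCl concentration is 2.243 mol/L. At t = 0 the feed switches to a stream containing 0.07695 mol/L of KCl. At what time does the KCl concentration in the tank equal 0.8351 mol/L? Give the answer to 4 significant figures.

40.71 s

Transient balance on the dissolved component: V dC/dt = Q(C_in − C), so τ = V/Q = 38.7812 s.
C(t) = C_in + (C₀ − C_in) e^(−t/τ). Set C = 0.8351 and solve for t:
e^(−t/τ) = (C − C_in)/(C₀ − C_in) = (0.8351 − 0.07695)/(2.243 − 0.07695) = 0.350015
t = −τ ln(…) = 38.7812 × 1.04978 = 40.7117 s.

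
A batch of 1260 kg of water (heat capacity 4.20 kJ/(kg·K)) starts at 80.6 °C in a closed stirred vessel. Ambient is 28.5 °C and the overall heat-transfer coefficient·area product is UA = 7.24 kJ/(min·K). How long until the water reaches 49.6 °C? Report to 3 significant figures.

M c_p dT/dt = −UA(T − T_amb).
τ = M c_p/UA = 730.94 min; T_ss = T_amb = 28.500 °C.
T(t) = T_ss + (T₀ − T_ss)e^(−t/τ); set T = 49.6:
t = −τ ln[(T − T_ss)/(T₀ − T_ss)] = −730.94 · ln(0.40499) = 660.69 min.

661 min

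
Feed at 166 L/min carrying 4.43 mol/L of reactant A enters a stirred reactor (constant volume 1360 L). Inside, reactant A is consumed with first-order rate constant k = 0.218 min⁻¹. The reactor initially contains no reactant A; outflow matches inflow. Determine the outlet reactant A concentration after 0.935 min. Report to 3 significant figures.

0.433 mol/L

Species balance: V dC/dt = Q C_in − Q C − k V C.
dC/dt = (Q/V) C_in − (Q/V + k) C; effective rate a = Q/V + k = 0.12206 + 0.218 = 0.34006 min⁻¹.
C_ss = Q C_in/(Q + kV) = 1.5901 mol/L; C(t) = C_ss + (C₀ − C_ss) e^(−a t).
C(0.935) = 1.5901 + (-1.5901)·e^(−0.34006·0.935) = 1.5901 + (-1.5901)·0.72764 = 0.43308 mol/L.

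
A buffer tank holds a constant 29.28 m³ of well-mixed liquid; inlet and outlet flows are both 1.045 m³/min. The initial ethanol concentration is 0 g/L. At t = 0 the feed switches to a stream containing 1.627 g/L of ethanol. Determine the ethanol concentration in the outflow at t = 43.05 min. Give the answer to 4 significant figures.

1.277 g/L

Mass balance on the solute (V constant): V dC/dt = Q(C_in − C).
Rewrite as dC/dt + C/τ = C_in/τ, τ = V/Q = 28.0191 min.
Solution: C(t) = C_in + (C₀ − C_in) e^(−t/τ).
C(43.05) = 1.627 + (0 − 1.627)·e^(−43.05/28.0191) = 1.627 + (-1.62700)·0.215144 = 1.27696 g/L.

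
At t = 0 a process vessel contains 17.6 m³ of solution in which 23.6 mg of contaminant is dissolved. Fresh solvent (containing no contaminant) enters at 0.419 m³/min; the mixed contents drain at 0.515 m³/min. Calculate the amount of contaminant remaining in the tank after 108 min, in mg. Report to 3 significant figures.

0.200 mg

Let m(t) be the amount of contaminant. Volume: V(t) = V₀ + (Q_in − Q_out) t = 17.6 − 0.096000 t; V(108) = 7.2320 m³.
Species balance (pure solvent in): dm/dt = −Q_out · m/V(t).
dm/m = −Q_out dt/(V₀ − 0.096000 t); integrating gives ln(m/m₀) = −(Q_out/(Q_in−Q_out)) ln(V/V₀).
m = m₀ (V₀/V)^(Q_out/(Q_in−Q_out)) = 23.6 × (17.6/7.2320)^(-5.3646) = 0.19990 mg.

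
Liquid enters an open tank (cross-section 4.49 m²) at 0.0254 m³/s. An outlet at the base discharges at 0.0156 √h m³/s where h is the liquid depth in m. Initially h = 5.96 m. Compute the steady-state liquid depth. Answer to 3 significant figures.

Volume balance on the tank: A dh/dt = Q_in − 0.0156 √h. At steady state dh/dt = 0:
Q_in = 0.0156 √h_ss ⇒ √h_ss = 0.0254/0.0156 = 1.6282.
h_ss = 1.6282² = 2.6511 m. (Since h₀ = 5.96 m > h_ss, the level will fall toward this value.)

2.65 m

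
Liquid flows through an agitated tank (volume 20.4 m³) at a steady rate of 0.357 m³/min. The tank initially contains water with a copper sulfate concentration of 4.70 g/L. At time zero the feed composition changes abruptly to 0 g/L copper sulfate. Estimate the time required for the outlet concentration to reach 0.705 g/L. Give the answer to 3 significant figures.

Unsteady species balance (constant V, well mixed): V dC/dt = Q(C_in − C), so τ = V/Q = 57.143 min.
C(t) = C_in + (C₀ − C_in) e^(−t/τ). Set C = 0.705 and solve for t:
e^(−t/τ) = (C − C_in)/(C₀ − C_in) = (0.705 − 0)/(4.70 − 0) = 0.15000
t = −τ ln(…) = 57.143 × 1.8971 = 108.41 min.

108 min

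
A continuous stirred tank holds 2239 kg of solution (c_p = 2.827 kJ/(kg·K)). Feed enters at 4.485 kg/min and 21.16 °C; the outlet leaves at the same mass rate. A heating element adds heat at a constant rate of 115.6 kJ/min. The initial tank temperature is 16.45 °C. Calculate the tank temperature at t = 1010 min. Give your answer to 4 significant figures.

28.45 °C

M c_p dT/dt = ṁ c_p (T_in − T) + Q̇.
Rearrange: dT/dt = (T_ss − T)/τ with τ = M/ṁ = 499.220 min and T_ss = T_in + Q̇/(ṁ c_p) = 30.2774 °C.
Integrating: T(t) = T_ss + (T₀ − T_ss) e^(−t/τ).
T(1010) = 30.2774 + (-13.8274)·e^(−1010/499.220) = 30.2774 + (-13.8274)·0.132237 = 28.4489 °C.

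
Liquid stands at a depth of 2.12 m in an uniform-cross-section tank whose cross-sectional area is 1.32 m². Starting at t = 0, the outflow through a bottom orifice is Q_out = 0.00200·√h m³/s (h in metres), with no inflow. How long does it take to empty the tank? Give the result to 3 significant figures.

1920 s

A dh/dt = −Q_out = −0.00200 √h.
∫ h^(−1/2) dh = −(0.00200/A) ∫ dt, giving 2√h = 2√h₀ − (0.00200/A) t.
Tank is empty when √h = 0: t_empty = 2A√h₀/0.00200.
t_empty = 2·1.32·√2.12/0.00200 = 2.6400·1.4560/0.00200 = 1921.9 s.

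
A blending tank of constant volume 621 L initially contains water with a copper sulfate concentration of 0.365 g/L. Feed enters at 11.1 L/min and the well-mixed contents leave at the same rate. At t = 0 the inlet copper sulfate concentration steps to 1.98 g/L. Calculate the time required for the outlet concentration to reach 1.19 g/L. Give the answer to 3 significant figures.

40.0 min

Transient balance on the dissolved component: V dC/dt = Q(C_in − C), so τ = V/Q = 55.946 min.
C(t) = C_in + (C₀ − C_in) e^(−t/τ). Set C = 1.19 and solve for t:
e^(−t/τ) = (C − C_in)/(C₀ − C_in) = (1.19 − 1.98)/(0.365 − 1.98) = 0.48916
t = −τ ln(…) = 55.946 × 0.71506 = 40.005 min.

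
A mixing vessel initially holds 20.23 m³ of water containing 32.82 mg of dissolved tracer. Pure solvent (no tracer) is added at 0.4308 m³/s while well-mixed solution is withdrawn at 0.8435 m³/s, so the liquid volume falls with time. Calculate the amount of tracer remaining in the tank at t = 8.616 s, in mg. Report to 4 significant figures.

Total volume: dV/dt = Q_in − Q_out = -0.412700 m³/s, so V(t) = 20.23 − 0.412700 t and V(8.616) = 16.6742 m³.
No tracer enters, so dm/dt = −Q_out · (m/V).
dm/m = −Q_out dt/(V₀ − 0.412700 t); integrating gives ln(m/m₀) = −(Q_out/(Q_in−Q_out)) ln(V/V₀).
m = m₀ (V₀/V)^(Q_out/(Q_in−Q_out)) = 32.82 × (20.23/16.6742)^(-2.04386) = 22.1082 mg.

22.11 mg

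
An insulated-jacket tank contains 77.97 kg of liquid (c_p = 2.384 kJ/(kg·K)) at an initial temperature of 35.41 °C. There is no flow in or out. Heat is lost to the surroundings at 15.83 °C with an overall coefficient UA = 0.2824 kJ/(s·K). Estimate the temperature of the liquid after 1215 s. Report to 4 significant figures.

M c_p dT/dt = −UA(T − T_amb).
dT/dt = (T_ss − T)/τ with T_ss = T_amb = 15.8300 °C, τ = M c_p/UA = 77.97·2.384/0.2824 = 658.217 s.
Solution: T(t) = T_ss + (T₀ − T_ss) e^(−t/τ).
T(1215) = 15.8300 + (19.5800)·0.157884 = 18.9214 °C.

18.92 °C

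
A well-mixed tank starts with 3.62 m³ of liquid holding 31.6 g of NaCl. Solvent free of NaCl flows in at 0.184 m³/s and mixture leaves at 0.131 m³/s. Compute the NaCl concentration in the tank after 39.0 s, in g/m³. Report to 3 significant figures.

Total volume: dV/dt = Q_in − Q_out = 0.053000 m³/s, so V(t) = 3.62 + 0.053000 t and V(39.0) = 5.6870 m³.
No NaCl enters, so dm/dt = −Q_out · (m/V).
Separate: dm/m = −Q_out dt/V(t) ⇒ ln(m/m₀) = −(Q_out/(Q_in−Q_out)) ln(V/V₀).
m = m₀ (V₀/V)^(Q_out/(Q_in−Q_out)) = 31.6 × (3.62/5.6870)^(2.4717) = 10.347 g.
C = m/V = 10.347/5.6870 = 1.8194 g/m³.

1.82 g/m³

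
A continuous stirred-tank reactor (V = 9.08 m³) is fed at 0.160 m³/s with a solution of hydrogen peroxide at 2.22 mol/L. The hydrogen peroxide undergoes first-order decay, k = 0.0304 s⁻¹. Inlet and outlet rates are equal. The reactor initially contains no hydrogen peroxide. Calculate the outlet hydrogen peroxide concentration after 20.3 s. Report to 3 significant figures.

Species balance: V dC/dt = Q C_in − Q C − k V C.
This is linear with rate a = Q/V + k = 0.048021 s⁻¹.
C_ss = Q C_in/(Q + kV) = 0.81462 mol/L; C(t) = C_ss + (C₀ − C_ss) e^(−a t).
C(20.3) = 0.81462 + (-0.81462)·e^(−0.048021·20.3) = 0.81462 + (-0.81462)·0.37726 = 0.50730 mol/L.

0.507 mol/L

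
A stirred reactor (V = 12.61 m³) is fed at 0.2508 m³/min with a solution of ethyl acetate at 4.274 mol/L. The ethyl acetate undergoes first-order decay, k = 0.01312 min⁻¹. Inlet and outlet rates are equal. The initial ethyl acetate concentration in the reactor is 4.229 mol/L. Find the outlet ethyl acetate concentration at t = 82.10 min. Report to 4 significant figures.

V dC/dt = Q(C_in − C) − k V C.
dC/dt = (Q/V) C_in − (Q/V + k) C; effective rate a = Q/V + k = 0.0198890 + 0.01312 = 0.0330090 min⁻¹.
C_ss = Q C_in/(Q + kV) = 2.57522 mol/L; C(t) = C_ss + (C₀ − C_ss) e^(−a t).
C(82.10) = 2.57522 + (1.65378)·e^(−0.0330090·82.10) = 2.57522 + (1.65378)·0.0665343 = 2.68526 mol/L.

2.685 mol/L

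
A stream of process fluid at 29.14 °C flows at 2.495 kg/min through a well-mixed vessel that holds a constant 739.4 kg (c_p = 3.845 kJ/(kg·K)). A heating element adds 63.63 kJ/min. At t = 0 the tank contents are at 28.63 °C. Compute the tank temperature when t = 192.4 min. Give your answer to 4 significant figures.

M c_p dT/dt = ṁ c_p (T_in − T) + Q̇.
τ = M/ṁ = 296.353 min; T_ss = T_in + Q̇/(ṁ c_p) = 29.14 + 63.63/(2.495·3.845) = 35.7728 °C.
Integrating: T(t) = T_ss + (T₀ − T_ss) e^(−t/τ).
T(192.4) = 35.7728 + (-7.14277)·e^(−192.4/296.353) = 35.7728 + (-7.14277)·0.522450 = 32.0410 °C.

32.04 °C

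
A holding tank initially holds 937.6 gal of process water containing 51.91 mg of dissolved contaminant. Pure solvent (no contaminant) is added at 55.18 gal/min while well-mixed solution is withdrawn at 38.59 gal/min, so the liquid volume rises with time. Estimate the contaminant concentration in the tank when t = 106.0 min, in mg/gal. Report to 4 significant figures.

0.001650 mg/gal

Let m(t) be the amount of contaminant. Volume: V(t) = V₀ + (Q_in − Q_out) t = 937.6 + 16.5900 t; V(106.0) = 2696.14 gal.
No contaminant enters, so dm/dt = −Q_out · (m/V).
dm/m = −Q_out dt/(V₀ + 16.5900 t); integrating gives ln(m/m₀) = −(Q_out/(Q_in−Q_out)) ln(V/V₀).
m = m₀ (V₀/V)^(Q_out/(Q_in−Q_out)) = 51.91 × (937.6/2696.14)^(2.32610) = 4.44847 mg.
C = m/V = 4.44847/2696.14 = 0.00164994 mg/gal.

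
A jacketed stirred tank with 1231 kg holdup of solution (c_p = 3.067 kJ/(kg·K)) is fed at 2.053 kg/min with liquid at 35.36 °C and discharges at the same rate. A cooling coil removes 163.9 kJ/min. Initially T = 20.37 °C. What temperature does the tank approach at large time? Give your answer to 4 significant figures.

M c_p dT/dt = ṁ c_p (T_in − T) − Q̇.
At steady state dT/dt = 0 ⇒ T_ss = T_in − Q̇/(ṁ c_p) = 35.36 − 163.9/(2.053·3.067) = 9.32988 °C.

9.330 °C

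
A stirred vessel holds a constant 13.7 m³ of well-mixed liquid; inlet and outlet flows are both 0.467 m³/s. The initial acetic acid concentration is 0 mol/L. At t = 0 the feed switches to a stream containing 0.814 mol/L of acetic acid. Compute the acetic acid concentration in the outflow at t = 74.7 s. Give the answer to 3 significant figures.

0.750 mol/L

Unsteady species balance (constant V, well mixed): V dC/dt = Q(C_in − C).
So dC/dt = (C_in − C)/τ with τ = V/Q = 13.7/0.467 = 29.336 s.
Integrating: C(t) = C_in + (C₀ − C_in) e^(−t/τ).
C(74.7) = 0.814 + (0 − 0.814)·e^(−74.7/29.336) = 0.814 + (-0.81400)·0.078368 = 0.75021 mol/L.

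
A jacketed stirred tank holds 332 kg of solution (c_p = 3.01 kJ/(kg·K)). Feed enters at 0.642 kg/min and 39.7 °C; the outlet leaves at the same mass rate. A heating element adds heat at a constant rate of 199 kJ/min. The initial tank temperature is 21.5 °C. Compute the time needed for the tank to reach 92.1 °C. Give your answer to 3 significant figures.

452 min

Unsteady energy balance on the tank contents: M c_p dT/dt = ṁ c_p (T_in − T) + 199.
τ = M/ṁ = 517.13 min; T_ss = T_in + Q̇/(ṁ c_p) = 142.68 °C.
T(t) = T_ss + (T₀ − T_ss) e^(−t/τ). Set T = 92.1:
e^(−t/τ) = (92.1 − 142.68)/(21.5 − 142.68) = 0.41739
t = −517.13 · ln(0.41739) = 451.83 min.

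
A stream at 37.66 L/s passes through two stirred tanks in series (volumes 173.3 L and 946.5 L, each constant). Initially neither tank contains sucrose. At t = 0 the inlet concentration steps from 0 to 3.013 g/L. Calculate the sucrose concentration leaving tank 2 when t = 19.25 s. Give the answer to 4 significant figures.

Time constants: τᵢ = Vᵢ/Q for each well-mixed tank.
τ₁ = 173.3/37.66 = 4.60170 s; τ₂ = 946.5/37.66 = 25.1328 s.
Solving the cascade with C₁(0)=C₂(0)=0 gives C₂(t) = C_in[1 − (τ₁ e^(−t/τ₁) − τ₂ e^(−t/τ₂))/(τ₁ − τ₂)].
At t = 19.25: e^(−t/τ₁) = 0.0152491, e^(−t/τ₂) = 0.464900.
C₂ = 3.013·[1 − (4.60170·0.0152491 − 25.1328·0.464900)/(-20.5311)] = 3.013·0.434318 = 1.30860 g/L.

1.309 g/L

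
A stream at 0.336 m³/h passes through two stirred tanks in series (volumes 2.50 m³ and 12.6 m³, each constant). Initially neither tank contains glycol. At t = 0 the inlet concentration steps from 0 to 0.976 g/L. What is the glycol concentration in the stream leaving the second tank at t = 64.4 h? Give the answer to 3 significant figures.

0.757 g/L

Time constants: τᵢ = Vᵢ/Q for each well-mixed tank.
τ₁ = 2.50/0.336 = 7.4405 h; τ₂ = 12.6/0.336 = 37.500 h.
Tank 1: C₁ = C_in(1 − e^(−t/τ₁)). Tank 2 (τ₁ ≠ τ₂): C₂ = C_in[1 − (τ₁ e^(−t/τ₁) − τ₂ e^(−t/τ₂))/(τ₁ − τ₂)].
At t = 64.4: e^(−t/τ₁) = 0.00017419, e^(−t/τ₂) = 0.17954.
C₂ = 0.976·[1 − (7.4405·0.00017419 − 37.500·0.17954)/(-30.060)] = 0.976·0.77606 = 0.75743 g/L.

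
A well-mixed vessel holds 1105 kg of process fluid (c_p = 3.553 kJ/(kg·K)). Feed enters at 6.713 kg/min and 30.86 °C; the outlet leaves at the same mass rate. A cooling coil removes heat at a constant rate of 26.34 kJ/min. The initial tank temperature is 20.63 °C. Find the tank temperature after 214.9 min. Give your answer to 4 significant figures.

M c_p dT/dt = ṁ c_p (T_in − T) − Q̇.
τ = M/ṁ = 164.606 min; T_ss = T_in − Q̇/(ṁ c_p) = 30.86 − 26.34/(6.713·3.553) = 29.7557 °C.
T approaches T_ss exponentially: T(t) = T_ss + (T₀ − T_ss) e^(−t/τ).
T(214.9) = 29.7557 + (-9.12566)·e^(−214.9/164.606) = 29.7557 + (-9.12566)·0.271026 = 27.2824 °C.

27.28 °C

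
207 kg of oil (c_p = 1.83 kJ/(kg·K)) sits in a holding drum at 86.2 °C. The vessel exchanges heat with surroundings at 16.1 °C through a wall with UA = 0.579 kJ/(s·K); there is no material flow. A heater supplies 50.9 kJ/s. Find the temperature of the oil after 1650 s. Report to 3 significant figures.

Lumped-capacitance energy balance: M c_p dT/dt = UA(T_amb − T) + Q̇.
dT/dt = (T_ss − T)/τ with T_ss = T_amb + Q̇/UA = 16.1 + 50.9/0.579 = 104.01 °C, τ = M c_p/UA = 207·1.83/0.579 = 654.25 s.
This is linear first-order; T(t) = T_ss + (T₀ − T_ss) e^(−t/τ).
T(1650) = 104.01 + (-17.810)·0.080301 = 102.58 °C.

103 °C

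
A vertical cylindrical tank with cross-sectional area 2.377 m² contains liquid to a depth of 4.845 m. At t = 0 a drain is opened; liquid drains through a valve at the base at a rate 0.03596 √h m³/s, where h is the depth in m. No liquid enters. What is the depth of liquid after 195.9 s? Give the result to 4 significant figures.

0.5174 m

A dh/dt = −Q_out = −0.03596 √h.
This is separable: 2 d(√h)/dt = −0.03596/A, so √h = √h₀ − (0.03596/(2A)) t.
√h = √4.845 − 0.03596·195.9/(2·2.377) = 2.20114 − 1.48182 = 0.719318.
h = 0.719318² = 0.517418 m.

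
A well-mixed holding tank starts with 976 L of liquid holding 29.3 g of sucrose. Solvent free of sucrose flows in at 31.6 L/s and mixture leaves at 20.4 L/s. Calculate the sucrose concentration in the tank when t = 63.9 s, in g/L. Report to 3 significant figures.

Let m(t) be the amount of sucrose. Volume: V(t) = V₀ + (Q_in − Q_out) t = 976 + 11.200 t; V(63.9) = 1691.7 L.
Species balance (pure solvent in): dm/dt = −Q_out · m/V(t).
dm/m = −Q_out dt/(V₀ + 11.200 t); integrating gives ln(m/m₀) = −(Q_out/(Q_in−Q_out)) ln(V/V₀).
m = m₀ (V₀/V)^(Q_out/(Q_in−Q_out)) = 29.3 × (976/1691.7)^(1.8214) = 10.759 g.
C = m/V = 10.759/1691.7 = 0.0063602 g/L.

0.00636 g/L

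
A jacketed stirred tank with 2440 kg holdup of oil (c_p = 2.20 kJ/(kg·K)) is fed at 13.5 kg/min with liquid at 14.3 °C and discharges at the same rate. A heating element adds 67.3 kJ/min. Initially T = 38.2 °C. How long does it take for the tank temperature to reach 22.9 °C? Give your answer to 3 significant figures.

M c_p dT/dt = ṁ c_p (T_in − T) + Q̇.
τ = M/ṁ = 180.74 min; T_ss = T_in + Q̇/(ṁ c_p) = 16.566 °C.
T(t) = T_ss + (T₀ − T_ss) e^(−t/τ). Set T = 22.9:
e^(−t/τ) = (22.9 − 16.566)/(38.2 − 16.566) = 0.29278
t = −180.74 · ln(0.29278) = 222.01 min.

222 min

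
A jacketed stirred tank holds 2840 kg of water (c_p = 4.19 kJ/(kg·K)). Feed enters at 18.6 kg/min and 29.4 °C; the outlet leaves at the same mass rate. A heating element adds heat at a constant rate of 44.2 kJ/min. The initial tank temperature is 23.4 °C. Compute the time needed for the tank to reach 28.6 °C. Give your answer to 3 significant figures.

240 min

M c_p dT/dt = ṁ c_p (T_in − T) + Q̇.
τ = M/ṁ = 152.69 min; T_ss = T_in + Q̇/(ṁ c_p) = 29.967 °C.
T(t) = T_ss + (T₀ − T_ss) e^(−t/τ). Set T = 28.6:
e^(−t/τ) = (28.6 − 29.967)/(23.4 − 29.967) = 0.20818
t = −152.69 · ln(0.20818) = 239.62 min.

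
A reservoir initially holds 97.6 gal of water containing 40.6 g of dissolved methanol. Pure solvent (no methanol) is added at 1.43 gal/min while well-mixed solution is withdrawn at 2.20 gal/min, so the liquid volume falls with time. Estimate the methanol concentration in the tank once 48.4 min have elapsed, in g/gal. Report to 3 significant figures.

0.170 g/gal

Total volume: dV/dt = Q_in − Q_out = -0.77000 gal/min, so V(t) = 97.6 − 0.77000 t and V(48.4) = 60.332 gal.
Species balance (pure solvent in): dm/dt = −Q_out · m/V(t).
Separate: dm/m = −Q_out dt/V(t) ⇒ ln(m/m₀) = −(Q_out/(Q_in−Q_out)) ln(V/V₀).
m = m₀ (V₀/V)^(Q_out/(Q_in−Q_out)) = 40.6 × (97.6/60.332)^(-2.8571) = 10.272 g.
C = m/V = 10.272/60.332 = 0.17026 g/gal.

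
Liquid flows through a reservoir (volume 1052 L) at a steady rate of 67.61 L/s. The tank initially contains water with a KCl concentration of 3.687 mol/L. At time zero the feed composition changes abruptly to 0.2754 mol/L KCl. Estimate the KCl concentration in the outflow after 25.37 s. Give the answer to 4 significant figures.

Mass balance on the solute (V constant): V dC/dt = Q(C_in − C).
Rewrite as dC/dt + C/τ = C_in/τ, τ = V/Q = 15.5598 s.
This is linear first-order; C(t) = C_in + (C₀ − C_in) e^(−t/τ).
C(25.37) = 0.2754 + (3.687 − 0.2754)·e^(−25.37/15.5598) = 0.2754 + (3.41160)·0.195835 = 0.943512 mol/L.

0.9435 mol/L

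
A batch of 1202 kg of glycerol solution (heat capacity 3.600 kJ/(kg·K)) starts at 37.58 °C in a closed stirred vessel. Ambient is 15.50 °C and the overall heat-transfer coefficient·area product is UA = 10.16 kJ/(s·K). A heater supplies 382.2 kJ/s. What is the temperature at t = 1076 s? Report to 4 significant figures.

51.88 °C

Lumped-capacitance energy balance: M c_p dT/dt = UA(T_amb − T) + Q̇.
dT/dt = (T_ss − T)/τ with T_ss = T_amb + Q̇/UA = 15.50 + 382.2/10.16 = 53.1181 °C, τ = M c_p/UA = 1202·3.600/10.16 = 425.906 s.
This is linear first-order; T(t) = T_ss + (T₀ − T_ss) e^(−t/τ).
T(1076) = 53.1181 + (-15.5381)·0.0799478 = 51.8759 °C.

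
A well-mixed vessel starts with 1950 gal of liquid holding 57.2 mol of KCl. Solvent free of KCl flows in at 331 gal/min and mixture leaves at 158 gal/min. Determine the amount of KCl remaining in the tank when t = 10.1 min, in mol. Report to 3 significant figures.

31.9 mol

Let m(t) be the amount of KCl. Volume: V(t) = V₀ + (Q_in − Q_out) t = 1950 + 173.00 t; V(10.1) = 3697.3 gal.
No KCl enters, so dm/dt = −Q_out · (m/V).
Separate: dm/m = −Q_out dt/V(t) ⇒ ln(m/m₀) = −(Q_out/(Q_in−Q_out)) ln(V/V₀).
m = m₀ (V₀/V)^(Q_out/(Q_in−Q_out)) = 57.2 × (1950/3697.3)^(0.91329) = 31.889 mol.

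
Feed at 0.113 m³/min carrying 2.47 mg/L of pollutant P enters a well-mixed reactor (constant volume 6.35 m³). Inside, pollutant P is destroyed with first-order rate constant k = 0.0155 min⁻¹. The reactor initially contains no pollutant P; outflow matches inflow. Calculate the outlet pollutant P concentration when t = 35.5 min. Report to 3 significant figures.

Accumulation = in − out − consumed: V dC/dt = Q C_in − Q C − k V C.
This is linear with rate a = Q/V + k = 0.033295 min⁻¹.
C_ss = Q C_in/(Q + kV) = 1.3201 mg/L; C(t) = C_ss + (C₀ − C_ss) e^(−a t).
C(35.5) = 1.3201 + (-1.3201)·e^(−0.033295·35.5) = 1.3201 + (-1.3201)·0.30667 = 0.91529 mg/L.

0.915 mg/L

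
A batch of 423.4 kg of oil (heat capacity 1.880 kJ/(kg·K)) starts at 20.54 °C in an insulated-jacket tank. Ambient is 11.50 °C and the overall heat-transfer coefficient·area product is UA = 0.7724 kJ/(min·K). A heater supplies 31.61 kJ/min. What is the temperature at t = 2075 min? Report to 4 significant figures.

First-law balance (no shaft work): M c_p dT/dt = −UA(T − T_amb) + Q̇.
dT/dt = (T_ss − T)/τ with T_ss = T_amb + Q̇/UA = 11.50 + 31.61/0.7724 = 52.4244 °C, τ = M c_p/UA = 423.4·1.880/0.7724 = 1030.54 min.
Integrating: T(t) = T_ss + (T₀ − T_ss) e^(−t/τ).
T(2075) = 52.4244 + (-31.8844)·0.133521 = 48.1672 °C.

48.17 °C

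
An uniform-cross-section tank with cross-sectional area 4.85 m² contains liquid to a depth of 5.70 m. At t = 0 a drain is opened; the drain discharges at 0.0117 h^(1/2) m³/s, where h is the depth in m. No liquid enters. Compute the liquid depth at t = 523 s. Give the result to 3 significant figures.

3.09 m

With no inflow, A dh/dt = −0.0117 √h.
This is separable: 2 d(√h)/dt = −0.0117/A, so √h = √h₀ − (0.0117/(2A)) t.
√h = √5.70 − 0.0117·523/(2·4.85) = 2.3875 − 0.63084 = 1.7566.
h = 1.7566² = 3.0858 m.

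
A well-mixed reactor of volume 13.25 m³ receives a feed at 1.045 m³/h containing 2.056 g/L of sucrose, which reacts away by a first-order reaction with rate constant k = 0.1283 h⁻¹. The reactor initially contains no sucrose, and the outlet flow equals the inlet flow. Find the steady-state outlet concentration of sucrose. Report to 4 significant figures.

0.7827 g/L

Species balance: V dC/dt = Q C_in − Q C − k V C.
At steady state: 0 = Q C_in − (Q + kV) C_ss, so C_ss = Q C_in/(Q + kV).
C_ss = 1.045·2.056/(1.045 + 0.1283·13.25) = 2.14852/2.74498 = 0.782710 g/L.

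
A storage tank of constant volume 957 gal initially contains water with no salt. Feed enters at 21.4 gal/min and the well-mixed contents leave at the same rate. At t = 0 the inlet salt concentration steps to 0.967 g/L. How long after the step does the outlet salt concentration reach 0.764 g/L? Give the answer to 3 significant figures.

69.8 min

Unsteady species balance (constant V, well mixed): V dC/dt = Q(C_in − C), so τ = V/Q = 44.720 min.
C(t) = C_in + (C₀ − C_in) e^(−t/τ). Set C = 0.764 and solve for t:
e^(−t/τ) = (C − C_in)/(C₀ − C_in) = (0.764 − 0.967)/(0 − 0.967) = 0.20993
t = −τ ln(…) = 44.720 × 1.5610 = 69.807 min.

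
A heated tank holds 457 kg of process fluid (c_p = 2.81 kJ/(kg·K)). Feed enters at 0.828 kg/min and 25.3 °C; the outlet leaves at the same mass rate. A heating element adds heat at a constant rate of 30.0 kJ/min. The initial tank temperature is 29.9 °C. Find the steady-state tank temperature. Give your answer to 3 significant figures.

38.2 °C

M c_p dT/dt = ṁ c_p (T_in − T) + Q̇.
At steady state dT/dt = 0 ⇒ T_ss = T_in + Q̇/(ṁ c_p) = 25.3 + 30.0/(0.828·2.81) = 38.194 °C.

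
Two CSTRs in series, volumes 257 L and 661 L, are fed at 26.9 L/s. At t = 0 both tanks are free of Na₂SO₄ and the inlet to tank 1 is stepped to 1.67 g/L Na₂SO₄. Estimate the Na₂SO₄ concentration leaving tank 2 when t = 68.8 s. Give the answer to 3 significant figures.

Each tank obeys Vᵢ dCᵢ/dt = Q(Cᵢ₋₁ − Cᵢ), so τᵢ = Vᵢ/Q.
τ₁ = 257/26.9 = 9.5539 s; τ₂ = 661/26.9 = 24.572 s.
Solving the cascade with C₁(0)=C₂(0)=0 gives C₂(t) = C_in[1 − (τ₁ e^(−t/τ₁) − τ₂ e^(−t/τ₂))/(τ₁ − τ₂)].
At t = 68.8: e^(−t/τ₁) = 0.00074566, e^(−t/τ₂) = 0.060817.
C₂ = 1.67·[1 − (9.5539·0.00074566 − 24.572·0.060817)/(-15.019)] = 1.67·0.90097 = 1.5046 g/L.

1.50 g/L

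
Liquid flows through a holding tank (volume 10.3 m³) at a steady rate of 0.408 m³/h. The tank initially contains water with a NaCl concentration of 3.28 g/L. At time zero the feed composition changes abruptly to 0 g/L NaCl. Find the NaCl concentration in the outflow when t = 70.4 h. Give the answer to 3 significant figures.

Species balance on the tank: V dC/dt = Q(C_in − C).
Time constant τ = V/Q = 10.3/0.408 = 25.245 h.
Integrating: C(t) = C_in + (C₀ − C_in) e^(−t/τ).
C(70.4) = 0 + (3.28 − 0)·e^(−70.4/25.245) = 0 + (3.2800)·0.061504 = 0.20173 g/L.

0.202 g/L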